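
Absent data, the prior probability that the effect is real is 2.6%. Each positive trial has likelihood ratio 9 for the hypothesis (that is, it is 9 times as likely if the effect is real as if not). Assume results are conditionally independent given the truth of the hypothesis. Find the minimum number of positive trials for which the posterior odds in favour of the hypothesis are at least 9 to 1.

3

Prior odds: 0.026 ÷ 0.974 = 13/487.
Likelihood ratio per positive trial = 9.
Target odds = 9.
Need (13/487) × 9ⁿ ≥ 9, i.e. 9ⁿ ≥ 4383/13.
9² = 81 falls short of 4383/13 but 9³ = 729 reaches it, so n = 3.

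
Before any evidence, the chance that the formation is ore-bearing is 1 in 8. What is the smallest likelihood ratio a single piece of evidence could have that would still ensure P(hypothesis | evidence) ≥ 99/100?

Prior odds = 0.125/0.875 = 1/7.
Target odds = 0.99/0.01 = 99.
Required Bayes factor = 99 ÷ (1/7) = 693.

693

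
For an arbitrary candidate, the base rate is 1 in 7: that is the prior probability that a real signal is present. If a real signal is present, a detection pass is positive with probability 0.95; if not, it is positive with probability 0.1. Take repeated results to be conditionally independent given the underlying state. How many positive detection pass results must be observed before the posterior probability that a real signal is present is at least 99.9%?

4

Prior odds: (1/7) ÷ (6/7) = 1/6.
Likelihood ratio of a positive = 0.95/0.1 = 9.5.
Target posterior odds = 0.999/0.001 = 999.
Need (1/6) × 9.5ⁿ ≥ 999, i.e. 9.5ⁿ ≥ 5994.
9.5³ = 857.375 falls short of 5994 but 9.5⁴ = 8145.0625 reaches it, so n = 4.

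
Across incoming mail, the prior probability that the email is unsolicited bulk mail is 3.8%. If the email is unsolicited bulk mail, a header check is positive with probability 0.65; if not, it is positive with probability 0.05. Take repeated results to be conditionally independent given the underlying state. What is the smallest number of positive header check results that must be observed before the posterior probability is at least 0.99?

4

Prior odds = 0.038/0.962 = 19/481.
Likelihood ratio of a positive = 0.65/0.05 = 13.
Target posterior odds = 0.99/0.01 = 99.
Need (19/481) × 13ⁿ ≥ 99, i.e. 13ⁿ ≥ 47619/19.
13³ = 2197 falls short of 47619/19 but 13⁴ = 28561 reaches it, so n = 4.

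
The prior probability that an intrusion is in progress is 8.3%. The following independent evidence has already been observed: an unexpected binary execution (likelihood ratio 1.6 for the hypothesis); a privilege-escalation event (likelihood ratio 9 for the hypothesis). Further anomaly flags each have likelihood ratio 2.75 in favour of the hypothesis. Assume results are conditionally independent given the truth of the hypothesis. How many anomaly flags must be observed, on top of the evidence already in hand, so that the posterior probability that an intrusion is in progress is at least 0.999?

Prior odds = 0.083/0.917 = 83/917.
Combined Bayes factor of the evidence already in hand = 1.6 × 9 = 14.4.
Odds after that evidence = (83/917) × 14.4 = 5976/4585.
Target odds = 0.999/0.001 = 999.
Need 2.75ⁿ ≥ 999 ÷ (5976/4585) = 508935/664.
2.75⁶ = 1771561/4096 falls short of 508935/664 but 2.75⁷ = 19487171/16384 reaches it, so n = 7.

7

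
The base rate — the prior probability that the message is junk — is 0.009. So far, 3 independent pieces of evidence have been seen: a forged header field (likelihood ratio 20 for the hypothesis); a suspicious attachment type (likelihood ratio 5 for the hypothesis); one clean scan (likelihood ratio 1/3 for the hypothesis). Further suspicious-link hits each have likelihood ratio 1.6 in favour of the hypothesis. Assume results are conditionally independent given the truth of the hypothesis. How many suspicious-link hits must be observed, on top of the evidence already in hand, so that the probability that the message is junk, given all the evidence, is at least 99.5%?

14

Prior odds = 0.009/0.991 = 9/991.
Combined Bayes factor of the evidence already in hand = 20 × 5 × (1/3) = 100/3.
Odds after that evidence = (9/991) × 100/3 = 300/991.
Target odds = 0.995/0.005 = 199.
Need 1.6ⁿ ≥ 199 ÷ (300/991) = 197209/300.
1.6¹³ ≈450.36 falls short of 197209/300 but 1.6¹⁴ ≈720.576 reaches it, so n = 14.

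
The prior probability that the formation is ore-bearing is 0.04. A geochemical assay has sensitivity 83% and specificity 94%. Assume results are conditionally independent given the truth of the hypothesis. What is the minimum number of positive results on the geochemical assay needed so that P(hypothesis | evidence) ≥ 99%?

3

Prior odds: 0.04 ÷ 0.96 = 1/24.
False-positive rate = 1 − 0.94 = 0.06; likelihood ratio of a positive = 0.83/0.06 = 83/6.
Target posterior odds = 0.99/0.01 = 99.
Require (83/6)ⁿ ≥ 99 ÷ (1/24) = 2376.
(83/6)² = 6889/36 falls short of 2376 but (83/6)³ = 571787/216 reaches it, so n = 3.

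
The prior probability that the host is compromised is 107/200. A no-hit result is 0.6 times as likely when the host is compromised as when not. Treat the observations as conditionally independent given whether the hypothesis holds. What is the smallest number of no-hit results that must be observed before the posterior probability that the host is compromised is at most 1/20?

Prior odds = 0.535/0.465 = 107/93.
Likelihood ratio per no-hit result = 0.6.
Target odds: 0.05 ÷ 0.95 = 1/19.
Require 0.6ⁿ ≤ 1/19 ÷ (107/93) = 93/2033.
0.6⁶ = 729/15625 is still above 93/2033 but 0.6⁷ = 2187/78125 is at or below it, so n = 7.

7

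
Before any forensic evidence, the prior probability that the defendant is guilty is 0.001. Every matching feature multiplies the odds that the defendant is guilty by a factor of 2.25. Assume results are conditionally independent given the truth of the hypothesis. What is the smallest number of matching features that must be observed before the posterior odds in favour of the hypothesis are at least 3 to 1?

10

Prior odds: 0.001 ÷ 0.999 = 1/999.
Likelihood ratio per matching feature = 2.25.
Target odds = 3.
Need (1/999) × 2.25ⁿ ≥ 3, i.e. 2.25ⁿ ≥ 2997.
2.25⁹ = 387420489/262144 falls short of 2997 but 2.25¹⁰ ≈3325.26 reaches it, so n = 10.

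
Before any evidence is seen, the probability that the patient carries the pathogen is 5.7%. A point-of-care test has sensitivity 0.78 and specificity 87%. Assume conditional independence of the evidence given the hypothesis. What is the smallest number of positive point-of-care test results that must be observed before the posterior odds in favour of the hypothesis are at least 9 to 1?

3

Prior odds = 0.057/0.943 = 57/943.
False-positive rate = 1 − 0.87 = 0.13; likelihood ratio of a positive = 0.78/0.13 = 6.
Target odds = 9.
Need (57/943) × 6ⁿ ≥ 9, i.e. 6ⁿ ≥ 2829/19.
6² = 36 falls short of 2829/19 but 6³ = 216 reaches it, so n = 3.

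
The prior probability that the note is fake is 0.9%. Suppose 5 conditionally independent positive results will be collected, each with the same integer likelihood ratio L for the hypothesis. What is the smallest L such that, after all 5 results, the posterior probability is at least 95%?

Prior odds = 0.009/0.991 = 9/991.
Target odds = 0.95/0.05 = 19.
Need L⁵ ≥ 19 ÷ (9/991) = 18829/9.
4⁵ = 1024 < 18829/9 ≤ 3125 = 5⁵, so L = 5.

5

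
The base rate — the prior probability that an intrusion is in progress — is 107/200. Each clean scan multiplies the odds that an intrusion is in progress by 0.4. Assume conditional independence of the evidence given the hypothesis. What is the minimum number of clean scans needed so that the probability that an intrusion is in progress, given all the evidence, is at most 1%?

6

Prior odds: 0.535 ÷ 0.465 = 107/93.
Likelihood ratio per clean scan = 0.4.
Target odds: 0.01 ÷ 0.99 = 1/99.
Require 0.4ⁿ ≤ 1/99 ÷ (107/93) = 31/3531.
0.4⁵ = 0.01024 is still above 31/3531 but 0.4⁶ = 64/15625 is at or below it, so n = 6.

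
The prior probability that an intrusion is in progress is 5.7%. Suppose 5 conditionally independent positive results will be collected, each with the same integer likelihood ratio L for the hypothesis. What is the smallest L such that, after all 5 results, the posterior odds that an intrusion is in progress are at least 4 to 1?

Prior odds = 0.057/0.943 = 57/943.
Target odds = 4.
Need L⁵ ≥ 4 ÷ (57/943) = 3772/57.
2⁵ = 32 < 3772/57 ≤ 243 = 3⁵, so L = 3.

3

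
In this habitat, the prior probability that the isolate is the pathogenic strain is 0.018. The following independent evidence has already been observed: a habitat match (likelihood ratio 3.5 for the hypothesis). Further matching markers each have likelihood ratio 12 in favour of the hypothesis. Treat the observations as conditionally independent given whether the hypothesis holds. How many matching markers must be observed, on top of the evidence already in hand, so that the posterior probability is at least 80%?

2

Prior odds = 0.018/0.982 = 9/491.
Bayes factor of the evidence already in hand = 3.5.
Odds after that evidence = (9/491) × 3.5 = 63/982.
Target odds = 0.8/0.2 = 4.
Need 12ⁿ ≥ 4 ÷ (63/982) = 3928/63.
12¹ = 12 falls short of 3928/63 but 12² = 144 reaches it, so n = 2.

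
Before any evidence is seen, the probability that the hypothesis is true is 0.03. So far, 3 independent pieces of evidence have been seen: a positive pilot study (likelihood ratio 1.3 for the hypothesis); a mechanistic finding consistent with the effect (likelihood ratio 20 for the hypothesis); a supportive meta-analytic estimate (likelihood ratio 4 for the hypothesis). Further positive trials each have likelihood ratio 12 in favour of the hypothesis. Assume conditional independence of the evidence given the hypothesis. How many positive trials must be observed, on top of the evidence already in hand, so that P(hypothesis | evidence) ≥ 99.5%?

Prior odds = 0.03/0.97 = 3/97.
Combined Bayes factor of the evidence already in hand = 1.3 × 20 × 4 = 104.
Odds after that evidence = (3/97) × 104 = 312/97.
Target odds = 0.995/0.005 = 199.
Need 12ⁿ ≥ 199 ÷ (312/97) = 19303/312.
12¹ = 12 falls short of 19303/312 but 12² = 144 reaches it, so n = 2.

2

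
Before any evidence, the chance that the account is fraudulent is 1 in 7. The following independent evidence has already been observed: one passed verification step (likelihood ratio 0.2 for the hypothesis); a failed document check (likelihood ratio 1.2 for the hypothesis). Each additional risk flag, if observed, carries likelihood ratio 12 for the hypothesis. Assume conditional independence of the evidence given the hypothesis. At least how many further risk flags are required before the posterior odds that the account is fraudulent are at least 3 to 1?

Prior odds = (1/7)/(6/7) = 1/6.
Combined Bayes factor of the evidence already in hand = 0.2 × 1.2 = 0.24.
Odds after that evidence = (1/6) × 0.24 = 0.04.
Target odds = 3.
Need 12ⁿ ≥ 3 ÷ 0.04 = 75.
12¹ = 12 falls short of 75 but 12² = 144 reaches it, so n = 2.

2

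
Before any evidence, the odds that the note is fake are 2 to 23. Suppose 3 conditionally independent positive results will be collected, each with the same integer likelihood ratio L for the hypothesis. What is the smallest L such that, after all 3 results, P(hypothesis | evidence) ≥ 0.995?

Prior odds = 2/23.
Target odds = 0.995/0.005 = 199.
Need L³ ≥ 199 ÷ (2/23) = 2288.5.
13³ = 2197 < 2288.5 ≤ 2744 = 14³, so L = 14.

14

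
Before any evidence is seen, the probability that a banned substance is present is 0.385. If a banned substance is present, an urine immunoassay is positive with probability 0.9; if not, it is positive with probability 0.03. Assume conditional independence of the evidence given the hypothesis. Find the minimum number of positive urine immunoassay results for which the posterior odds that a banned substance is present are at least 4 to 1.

1

Prior odds: 0.385 ÷ 0.615 = 77/123.
Likelihood ratio of a positive = 0.9/0.03 = 30.
Target odds = 4.
Require 30ⁿ ≥ 4 ÷ (77/123) = 492/77.
30¹ = 30, which meets the required 492/77; so n = 1.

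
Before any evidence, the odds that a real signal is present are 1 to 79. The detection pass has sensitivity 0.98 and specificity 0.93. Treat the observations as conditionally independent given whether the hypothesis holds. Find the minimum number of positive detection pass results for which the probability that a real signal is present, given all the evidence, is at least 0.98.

Prior odds = 1/79.
False-positive rate = 1 − 0.93 = 0.07; likelihood ratio of a positive = 0.98/0.07 = 14.
Target odds: 0.98 ÷ 0.02 = 49.
Require 14ⁿ ≥ 49 ÷ (1/79) = 3871.
14³ = 2744 falls short of 3871 but 14⁴ = 38416 reaches it, so n = 4.

4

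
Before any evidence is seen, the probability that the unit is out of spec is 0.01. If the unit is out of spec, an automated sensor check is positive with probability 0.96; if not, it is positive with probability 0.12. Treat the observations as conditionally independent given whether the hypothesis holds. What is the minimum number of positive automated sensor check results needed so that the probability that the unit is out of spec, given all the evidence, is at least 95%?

4

Prior odds: 0.01 ÷ 0.99 = 1/99.
Likelihood ratio of a positive = 0.96/0.12 = 8.
Target posterior odds = 0.95/0.05 = 19.
Need (1/99) × 8ⁿ ≥ 19, i.e. 8ⁿ ≥ 1881.
8³ = 512 falls short of 1881 but 8⁴ = 4096 reaches it, so n = 4.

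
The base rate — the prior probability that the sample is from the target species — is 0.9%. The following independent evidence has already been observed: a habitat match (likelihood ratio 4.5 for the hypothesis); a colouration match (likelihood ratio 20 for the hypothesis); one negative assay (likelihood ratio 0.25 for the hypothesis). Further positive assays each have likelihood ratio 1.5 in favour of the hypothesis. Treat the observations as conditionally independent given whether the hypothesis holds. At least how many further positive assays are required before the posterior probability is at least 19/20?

Prior odds = 0.009/0.991 = 9/991.
Combined Bayes factor of the evidence already in hand = 4.5 × 20 × 0.25 = 22.5.
Odds after that evidence = (9/991) × 22.5 = 405/1982.
Target odds = 0.95/0.05 = 19.
Need 1.5ⁿ ≥ 19 ÷ (405/1982) = 37658/405.
1.5¹¹ = 177147/2048 falls short of 37658/405 but 1.5¹² = 531441/4096 reaches it, so n = 12.

12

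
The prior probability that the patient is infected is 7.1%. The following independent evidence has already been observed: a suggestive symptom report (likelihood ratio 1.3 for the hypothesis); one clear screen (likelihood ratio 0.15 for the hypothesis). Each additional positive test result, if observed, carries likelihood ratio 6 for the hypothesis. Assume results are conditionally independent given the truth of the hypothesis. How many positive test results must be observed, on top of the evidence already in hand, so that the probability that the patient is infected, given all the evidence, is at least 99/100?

5

Prior odds = 0.071/0.929 = 71/929.
Combined Bayes factor of the evidence already in hand = 1.3 × 0.15 = 0.195.
Odds after that evidence = (71/929) × 0.195 = 2769/185800.
Target odds = 0.99/0.01 = 99.
Need 6ⁿ ≥ 99 ÷ (2769/185800) = 6131400/923.
6⁴ = 1296 falls short of 6131400/923 but 6⁵ = 7776 reaches it, so n = 5.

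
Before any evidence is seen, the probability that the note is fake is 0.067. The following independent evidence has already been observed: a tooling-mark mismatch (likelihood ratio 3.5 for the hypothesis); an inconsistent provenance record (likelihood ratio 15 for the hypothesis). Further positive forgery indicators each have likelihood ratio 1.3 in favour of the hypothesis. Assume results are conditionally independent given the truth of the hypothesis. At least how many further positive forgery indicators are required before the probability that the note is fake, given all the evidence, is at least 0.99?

Prior odds = 0.067/0.933 = 67/933.
Combined Bayes factor of the evidence already in hand = 3.5 × 15 = 52.5.
Odds after that evidence = (67/933) × 52.5 = 2345/622.
Target odds = 0.99/0.01 = 99.
Need 1.3ⁿ ≥ 99 ÷ (2345/622) = 61578/2345.
1.3¹² ≈23.2981 falls short of 61578/2345 but 1.3¹³ ≈30.2875 reaches it, so n = 13.

13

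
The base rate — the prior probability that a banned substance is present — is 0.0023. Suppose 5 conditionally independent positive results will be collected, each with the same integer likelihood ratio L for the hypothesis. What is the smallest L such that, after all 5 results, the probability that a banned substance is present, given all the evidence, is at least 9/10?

6

Prior odds = 0.0023/0.9977 = 23/9977.
Target odds = 0.9/0.1 = 9.
Need L⁵ ≥ 9 ÷ (23/9977) = 89793/23.
5⁵ = 3125 < 89793/23 ≤ 7776 = 6⁵, so L = 6.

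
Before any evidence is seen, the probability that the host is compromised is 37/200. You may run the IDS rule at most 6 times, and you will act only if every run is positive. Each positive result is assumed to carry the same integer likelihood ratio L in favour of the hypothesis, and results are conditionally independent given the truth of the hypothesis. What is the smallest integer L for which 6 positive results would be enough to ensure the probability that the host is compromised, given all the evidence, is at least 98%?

3

Prior odds = 0.185/0.815 = 37/163.
Target odds = 0.98/0.02 = 49.
Need L⁶ ≥ 49 ÷ (37/163) = 7987/37.
2⁶ = 64 < 7987/37 ≤ 729 = 3⁶, so L = 3.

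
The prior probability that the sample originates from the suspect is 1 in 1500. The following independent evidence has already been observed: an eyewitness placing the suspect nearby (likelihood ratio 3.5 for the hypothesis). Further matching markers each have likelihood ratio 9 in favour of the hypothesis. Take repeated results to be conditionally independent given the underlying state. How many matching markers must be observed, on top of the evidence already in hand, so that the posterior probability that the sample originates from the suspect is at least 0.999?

6

Prior odds = (1/1500)/(1499/1500) = 1/1499.
Bayes factor of the evidence already in hand = 3.5.
Odds after that evidence = (1/1499) × 3.5 = 7/2998.
Target odds = 0.999/0.001 = 999.
Need 9ⁿ ≥ 999 ÷ (7/2998) = 2995002/7.
9⁵ = 59049 falls short of 2995002/7 but 9⁶ = 531441 reaches it, so n = 6.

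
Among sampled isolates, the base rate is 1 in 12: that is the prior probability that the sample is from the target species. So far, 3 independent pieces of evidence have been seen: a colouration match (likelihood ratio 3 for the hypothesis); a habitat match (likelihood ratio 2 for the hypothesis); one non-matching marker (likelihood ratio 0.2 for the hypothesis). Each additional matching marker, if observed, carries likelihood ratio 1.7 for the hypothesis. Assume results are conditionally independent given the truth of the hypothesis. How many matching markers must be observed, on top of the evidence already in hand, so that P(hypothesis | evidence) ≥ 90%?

9

Prior odds = (1/12)/(11/12) = 1/11.
Combined Bayes factor of the evidence already in hand = 3 × 2 × 0.2 = 1.2.
Odds after that evidence = (1/11) × 1.2 = 6/55.
Target odds = 0.9/0.1 = 9.
Need 1.7ⁿ ≥ 9 ÷ (6/55) = 82.5.
1.7⁸ ≈69.7576 falls short of 82.5 but 1.7⁹ ≈118.588 reaches it, so n = 9.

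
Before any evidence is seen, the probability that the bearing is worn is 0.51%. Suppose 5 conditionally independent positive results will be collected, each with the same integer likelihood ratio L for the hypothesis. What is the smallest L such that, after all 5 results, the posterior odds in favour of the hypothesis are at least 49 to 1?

7

Prior odds = 0.0051/0.9949 = 51/9949.
Target odds = 49.
Need L⁵ ≥ 49 ÷ (51/9949) = 487501/51.
6⁵ = 7776 < 487501/51 ≤ 16807 = 7⁵, so L = 7.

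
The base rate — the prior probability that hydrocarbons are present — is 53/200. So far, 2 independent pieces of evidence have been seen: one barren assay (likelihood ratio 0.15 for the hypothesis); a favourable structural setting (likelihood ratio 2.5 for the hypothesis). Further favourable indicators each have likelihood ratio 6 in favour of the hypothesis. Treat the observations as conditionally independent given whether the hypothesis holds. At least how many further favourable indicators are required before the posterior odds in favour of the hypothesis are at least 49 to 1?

4

Prior odds = 0.265/0.735 = 53/147.
Combined Bayes factor of the evidence already in hand = 0.15 × 2.5 = 0.375.
Odds after that evidence = (53/147) × 0.375 = 53/392.
Target odds = 49.
Need 6ⁿ ≥ 49 ÷ (53/392) = 19208/53.
6³ = 216 falls short of 19208/53 but 6⁴ = 1296 reaches it, so n = 4.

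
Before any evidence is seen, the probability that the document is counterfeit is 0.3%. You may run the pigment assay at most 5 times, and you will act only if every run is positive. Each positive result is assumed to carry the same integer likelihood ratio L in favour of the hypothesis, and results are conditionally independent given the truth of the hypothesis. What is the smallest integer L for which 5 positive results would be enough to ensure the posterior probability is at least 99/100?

Prior odds = 0.003/0.997 = 3/997.
Target odds = 0.99/0.01 = 99.
Need L⁵ ≥ 99 ÷ (3/997) = 32901.
8⁵ = 32768 < 32901 ≤ 59049 = 9⁵, so L = 9.

9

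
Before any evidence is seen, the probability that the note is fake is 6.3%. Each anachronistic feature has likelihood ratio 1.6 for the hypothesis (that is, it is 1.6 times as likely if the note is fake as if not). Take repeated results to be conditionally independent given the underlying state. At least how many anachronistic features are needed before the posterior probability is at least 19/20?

13

Prior odds: 0.063 ÷ 0.937 = 63/937.
Likelihood ratio per anachronistic feature = 1.6.
Target posterior odds = 0.95/0.05 = 19.
Need (63/937) × 1.6ⁿ ≥ 19, i.e. 1.6ⁿ ≥ 17803/63.
1.6¹² ≈281.475 falls short of 17803/63 but 1.6¹³ ≈450.36 reaches it, so n = 13.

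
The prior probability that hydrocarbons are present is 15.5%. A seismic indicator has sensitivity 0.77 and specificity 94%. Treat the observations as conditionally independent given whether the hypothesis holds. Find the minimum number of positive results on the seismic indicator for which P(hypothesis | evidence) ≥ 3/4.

Prior odds = 0.155/0.845 = 31/169.
False-positive rate = 1 − 0.94 = 0.06; likelihood ratio of a positive = 0.77/0.06 = 77/6.
Target posterior odds = 0.75/0.25 = 3.
Need (31/169) × (77/6)ⁿ ≥ 3, i.e. (77/6)ⁿ ≥ 507/31.
(77/6)¹ = 77/6 falls short of 507/31 but (77/6)² = 5929/36 reaches it, so n = 2.

2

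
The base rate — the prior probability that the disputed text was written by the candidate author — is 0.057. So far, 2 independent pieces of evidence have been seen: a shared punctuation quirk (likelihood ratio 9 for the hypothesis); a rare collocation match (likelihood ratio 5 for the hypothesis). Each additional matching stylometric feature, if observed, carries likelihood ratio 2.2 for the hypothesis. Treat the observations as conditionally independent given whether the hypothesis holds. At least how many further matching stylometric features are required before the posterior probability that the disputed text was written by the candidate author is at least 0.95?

3

Prior odds = 0.057/0.943 = 57/943.
Combined Bayes factor of the evidence already in hand = 9 × 5 = 45.
Odds after that evidence = (57/943) × 45 = 2565/943.
Target odds = 0.95/0.05 = 19.
Need 2.2ⁿ ≥ 19 ÷ (2565/943) = 943/135.
2.2² = 4.84 falls short of 943/135 but 2.2³ = 10.648 reaches it, so n = 3.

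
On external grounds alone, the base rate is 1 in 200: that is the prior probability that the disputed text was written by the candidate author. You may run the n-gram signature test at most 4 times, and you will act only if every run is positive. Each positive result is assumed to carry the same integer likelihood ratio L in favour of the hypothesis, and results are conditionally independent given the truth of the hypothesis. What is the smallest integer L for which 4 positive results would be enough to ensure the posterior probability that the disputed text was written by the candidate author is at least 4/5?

Prior odds = 0.005/0.995 = 1/199.
Target odds = 0.8/0.2 = 4.
Need L⁴ ≥ 4 ÷ (1/199) = 796.
5⁴ = 625 < 796 ≤ 1296 = 6⁴, so L = 6.

6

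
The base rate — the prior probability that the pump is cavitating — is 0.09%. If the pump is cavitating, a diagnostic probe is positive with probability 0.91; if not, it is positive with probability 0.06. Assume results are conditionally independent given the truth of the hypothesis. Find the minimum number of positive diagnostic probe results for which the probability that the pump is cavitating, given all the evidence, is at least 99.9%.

6

Prior odds: 0.0009 ÷ 0.9991 = 9/9991.
Likelihood ratio of a positive = 0.91/0.06 = 91/6.
Target posterior odds = 0.999/0.001 = 999.
Need (9/9991) × (91/6)ⁿ ≥ 999, i.e. (91/6)ⁿ ≥ 1109001.
(91/6)⁵ ≈802510 falls short of 1109001 but (91/6)⁶ ≈1.21714e+07 reaches it, so n = 6.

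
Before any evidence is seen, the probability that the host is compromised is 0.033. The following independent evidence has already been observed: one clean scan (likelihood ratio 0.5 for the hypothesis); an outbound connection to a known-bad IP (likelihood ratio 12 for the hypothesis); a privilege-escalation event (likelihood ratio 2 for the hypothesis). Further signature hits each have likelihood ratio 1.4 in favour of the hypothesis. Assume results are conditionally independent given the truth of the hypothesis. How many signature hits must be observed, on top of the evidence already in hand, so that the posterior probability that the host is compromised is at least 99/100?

Prior odds = 0.033/0.967 = 33/967.
Combined Bayes factor of the evidence already in hand = 0.5 × 12 × 2 = 12.
Odds after that evidence = (33/967) × 12 = 396/967.
Target odds = 0.99/0.01 = 99.
Need 1.4ⁿ ≥ 99 ÷ (396/967) = 241.75.
1.4¹⁶ ≈217.795 falls short of 241.75 but 1.4¹⁷ ≈304.913 reaches it, so n = 17.

17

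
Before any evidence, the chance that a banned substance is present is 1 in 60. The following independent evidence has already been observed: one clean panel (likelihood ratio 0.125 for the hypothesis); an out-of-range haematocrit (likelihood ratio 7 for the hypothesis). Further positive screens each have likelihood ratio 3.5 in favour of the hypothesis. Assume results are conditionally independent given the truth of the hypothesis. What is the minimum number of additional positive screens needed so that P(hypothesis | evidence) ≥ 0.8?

Prior odds = (1/60)/(59/60) = 1/59.
Combined Bayes factor of the evidence already in hand = 0.125 × 7 = 0.875.
Odds after that evidence = (1/59) × 0.875 = 7/472.
Target odds = 0.8/0.2 = 4.
Need 3.5ⁿ ≥ 4 ÷ (7/472) = 1888/7.
3.5⁴ = 150.0625 falls short of 1888/7 but 3.5⁵ = 525.21875 reaches it, so n = 5.

5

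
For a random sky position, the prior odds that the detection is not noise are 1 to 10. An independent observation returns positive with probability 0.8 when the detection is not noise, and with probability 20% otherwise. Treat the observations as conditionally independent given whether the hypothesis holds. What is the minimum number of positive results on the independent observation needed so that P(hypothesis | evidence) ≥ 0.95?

4

Prior odds = 0.1.
Likelihood ratio of a positive result = 0.8/0.2 = 4.
Target odds: 0.95 ÷ 0.05 = 19.
Need 0.1 × 4ⁿ ≥ 19, i.e. 4ⁿ ≥ 190.
4³ = 64 falls short of 190 but 4⁴ = 256 reaches it, so n = 4.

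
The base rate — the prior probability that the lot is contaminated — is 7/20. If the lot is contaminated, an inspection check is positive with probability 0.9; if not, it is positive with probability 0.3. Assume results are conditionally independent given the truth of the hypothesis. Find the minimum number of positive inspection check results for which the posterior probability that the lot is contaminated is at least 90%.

Prior odds: 0.35 ÷ 0.65 = 7/13.
Likelihood ratio of a positive = 0.9/0.3 = 3.
Target posterior odds = 0.9/0.1 = 9.
Need (7/13) × 3ⁿ ≥ 9, i.e. 3ⁿ ≥ 117/7.
3² = 9 falls short of 117/7 but 3³ = 27 reaches it, so n = 3.

3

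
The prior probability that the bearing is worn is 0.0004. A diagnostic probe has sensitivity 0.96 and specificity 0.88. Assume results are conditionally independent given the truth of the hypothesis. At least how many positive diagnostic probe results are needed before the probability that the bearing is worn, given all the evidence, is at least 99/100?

6

Prior odds: 0.0004 ÷ 0.9996 = 1/2499.
False-positive rate = 1 − 0.88 = 0.12; likelihood ratio of a positive = 0.96/0.12 = 8.
Target odds: 0.99 ÷ 0.01 = 99.
Require 8ⁿ ≥ 99 ÷ (1/2499) = 247401.
8⁵ = 32768 falls short of 247401 but 8⁶ = 262144 reaches it, so n = 6.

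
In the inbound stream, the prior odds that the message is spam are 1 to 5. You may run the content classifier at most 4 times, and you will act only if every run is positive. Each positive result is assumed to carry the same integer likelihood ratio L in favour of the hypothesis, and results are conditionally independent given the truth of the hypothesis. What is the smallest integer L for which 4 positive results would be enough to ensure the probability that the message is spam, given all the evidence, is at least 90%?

3

Prior odds = 0.2.
Target odds = 0.9/0.1 = 9.
Need L⁴ ≥ 9 ÷ 0.2 = 45.
2⁴ = 16 < 45 ≤ 81 = 3⁴, so L = 3.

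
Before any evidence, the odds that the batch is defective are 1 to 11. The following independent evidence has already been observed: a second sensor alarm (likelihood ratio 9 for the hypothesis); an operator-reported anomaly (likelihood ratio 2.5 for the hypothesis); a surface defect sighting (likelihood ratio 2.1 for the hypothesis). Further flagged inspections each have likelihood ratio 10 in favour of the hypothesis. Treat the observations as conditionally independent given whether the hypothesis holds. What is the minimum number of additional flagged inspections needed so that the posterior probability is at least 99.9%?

Prior odds = 1/11.
Combined Bayes factor of the evidence already in hand = 9 × 2.5 × 2.1 = 47.25.
Odds after that evidence = (1/11) × 47.25 = 189/44.
Target odds = 0.999/0.001 = 999.
Need 10ⁿ ≥ 999 ÷ (189/44) = 1628/7.
10² = 100 falls short of 1628/7 but 10³ = 1000 reaches it, so n = 3.

3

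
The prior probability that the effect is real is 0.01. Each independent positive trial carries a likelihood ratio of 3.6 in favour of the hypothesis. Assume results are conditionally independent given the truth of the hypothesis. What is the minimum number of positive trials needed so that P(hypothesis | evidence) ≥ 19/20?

Prior odds = 0.01/0.99 = 1/99.
Likelihood ratio per positive trial = 3.6.
Target odds: 0.95 ÷ 0.05 = 19.
Need (1/99) × 3.6ⁿ ≥ 19, i.e. 3.6ⁿ ≥ 1881.
3.6⁵ = 604.66176 falls short of 1881 but 3.6⁶ = 34012224/15625 reaches it, so n = 6.

6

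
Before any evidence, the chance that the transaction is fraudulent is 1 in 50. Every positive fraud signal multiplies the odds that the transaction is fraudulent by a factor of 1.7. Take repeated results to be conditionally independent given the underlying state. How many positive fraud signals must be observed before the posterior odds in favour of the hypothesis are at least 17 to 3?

Prior odds = 0.02/0.98 = 1/49.
Likelihood ratio per positive fraud signal = 1.7.
Target odds = 17/3.
Require 1.7ⁿ ≥ 17/3 ÷ (1/49) = 833/3.
1.7¹⁰ ≈201.599 falls short of 833/3 but 1.7¹¹ ≈342.719 reaches it, so n = 11.

11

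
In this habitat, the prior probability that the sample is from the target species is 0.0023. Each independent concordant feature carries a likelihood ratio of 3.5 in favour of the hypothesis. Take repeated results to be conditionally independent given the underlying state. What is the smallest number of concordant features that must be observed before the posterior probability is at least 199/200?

10

Prior odds: 0.0023 ÷ 0.9977 = 23/9977.
Likelihood ratio per concordant feature = 3.5.
Target odds: 0.995 ÷ 0.005 = 199.
Require 3.5ⁿ ≥ 199 ÷ (23/9977) = 1985423/23.
3.5⁹ = 40353607/512 falls short of 1985423/23 but 3.5¹⁰ = 282475249/1024 reaches it, so n = 10.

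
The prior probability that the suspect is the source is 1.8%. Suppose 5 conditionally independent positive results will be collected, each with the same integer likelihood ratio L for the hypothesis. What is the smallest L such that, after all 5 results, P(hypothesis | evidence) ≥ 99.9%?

9

Prior odds = 0.018/0.982 = 9/491.
Target odds = 0.999/0.001 = 999.
Need L⁵ ≥ 999 ÷ (9/491) = 54501.
8⁵ = 32768 < 54501 ≤ 59049 = 9⁵, so L = 9.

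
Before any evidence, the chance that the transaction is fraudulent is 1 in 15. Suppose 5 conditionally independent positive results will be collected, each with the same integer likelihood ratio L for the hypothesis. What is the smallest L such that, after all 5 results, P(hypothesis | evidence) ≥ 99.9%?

7

Prior odds = (1/15)/(14/15) = 1/14.
Target odds = 0.999/0.001 = 999.
Need L⁵ ≥ 999 ÷ (1/14) = 13986.
6⁵ = 7776 < 13986 ≤ 16807 = 7⁵, so L = 7.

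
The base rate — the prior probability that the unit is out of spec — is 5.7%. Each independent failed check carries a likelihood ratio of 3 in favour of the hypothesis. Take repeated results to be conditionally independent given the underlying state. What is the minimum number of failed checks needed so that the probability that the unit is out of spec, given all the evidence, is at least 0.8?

Prior odds: 0.057 ÷ 0.943 = 57/943.
Likelihood ratio per failed check = 3.
Target odds: 0.8 ÷ 0.2 = 4.
Need (57/943) × 3ⁿ ≥ 4, i.e. 3ⁿ ≥ 3772/57.
3³ = 27 falls short of 3772/57 but 3⁴ = 81 reaches it, so n = 4.

4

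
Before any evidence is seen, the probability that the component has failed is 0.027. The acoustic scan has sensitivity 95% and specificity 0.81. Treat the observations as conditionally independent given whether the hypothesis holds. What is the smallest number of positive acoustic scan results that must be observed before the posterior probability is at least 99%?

6

Prior odds: 0.027 ÷ 0.973 = 27/973.
False-positive rate = 1 − 0.81 = 0.19; likelihood ratio of a positive = 0.95/0.19 = 5.
Target posterior odds = 0.99/0.01 = 99.
Need (27/973) × 5ⁿ ≥ 99, i.e. 5ⁿ ≥ 10703/3.
5⁵ = 3125 falls short of 10703/3 but 5⁶ = 15625 reaches it, so n = 6.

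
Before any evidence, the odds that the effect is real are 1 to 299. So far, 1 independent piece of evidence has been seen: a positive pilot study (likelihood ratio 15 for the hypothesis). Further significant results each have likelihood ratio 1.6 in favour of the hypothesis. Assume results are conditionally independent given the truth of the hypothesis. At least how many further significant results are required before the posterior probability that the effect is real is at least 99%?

17

Prior odds = 1/299.
Bayes factor of the evidence already in hand = 15.
Odds after that evidence = (1/299) × 15 = 15/299.
Target odds = 0.99/0.01 = 99.
Need 1.6ⁿ ≥ 99 ÷ (15/299) = 1973.4.
1.6¹⁶ ≈1844.67 falls short of 1973.4 but 1.6¹⁷ ≈2951.48 reaches it, so n = 17.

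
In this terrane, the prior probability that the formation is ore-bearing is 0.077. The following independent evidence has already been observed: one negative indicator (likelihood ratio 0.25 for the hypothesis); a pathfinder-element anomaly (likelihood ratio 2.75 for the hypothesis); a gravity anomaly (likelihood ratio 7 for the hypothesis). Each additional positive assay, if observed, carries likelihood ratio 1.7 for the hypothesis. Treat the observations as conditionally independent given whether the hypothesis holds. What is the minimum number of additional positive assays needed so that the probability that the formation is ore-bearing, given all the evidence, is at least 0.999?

Prior odds = 0.077/0.923 = 77/923.
Combined Bayes factor of the evidence already in hand = 0.25 × 2.75 × 7 = 4.8125.
Odds after that evidence = (77/923) × 4.8125 = 5929/14768.
Target odds = 0.999/0.001 = 999.
Need 1.7ⁿ ≥ 999 ÷ (5929/14768) = 14753232/5929.
1.7¹⁴ ≈1683.78 falls short of 14753232/5929 but 1.7¹⁵ ≈2862.42 reaches it, so n = 15.

15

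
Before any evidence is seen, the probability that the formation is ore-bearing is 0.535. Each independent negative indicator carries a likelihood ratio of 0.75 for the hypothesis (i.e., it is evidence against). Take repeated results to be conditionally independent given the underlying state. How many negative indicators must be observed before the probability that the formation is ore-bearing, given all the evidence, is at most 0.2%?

Prior odds = 0.535/0.465 = 107/93.
Likelihood ratio per negative indicator = 0.75.
Target odds: 0.002 ÷ 0.998 = 1/499.
Require 0.75ⁿ ≤ 1/499 ÷ (107/93) = 93/53393.
0.75²² ≈0.00178381 is still above 93/53393 but 0.75²³ ≈0.00133786 is at or below it, so n = 23.

23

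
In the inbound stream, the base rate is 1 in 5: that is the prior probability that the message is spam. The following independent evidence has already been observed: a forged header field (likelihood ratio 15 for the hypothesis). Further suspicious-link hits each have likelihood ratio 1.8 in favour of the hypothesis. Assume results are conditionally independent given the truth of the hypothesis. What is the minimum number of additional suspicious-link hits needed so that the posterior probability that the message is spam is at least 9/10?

2

Prior odds = 0.2/0.8 = 0.25.
Bayes factor of the evidence already in hand = 15.
Odds after that evidence = 0.25 × 15 = 3.75.
Target odds = 0.9/0.1 = 9.
Need 1.8ⁿ ≥ 9 ÷ 3.75 = 2.4.
1.8¹ = 1.8 falls short of 2.4 but 1.8² = 3.24 reaches it, so n = 2.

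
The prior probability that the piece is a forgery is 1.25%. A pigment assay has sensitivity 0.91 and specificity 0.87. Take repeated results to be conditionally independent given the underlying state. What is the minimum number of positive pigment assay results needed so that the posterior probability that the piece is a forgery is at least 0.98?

Prior odds = 0.0125/0.9875 = 1/79.
False-positive rate = 1 − 0.87 = 0.13; likelihood ratio of a positive = 0.91/0.13 = 7.
Target odds: 0.98 ÷ 0.02 = 49.
Need (1/79) × 7ⁿ ≥ 49, i.e. 7ⁿ ≥ 3871.
7⁴ = 2401 falls short of 3871 but 7⁵ = 16807 reaches it, so n = 5.

5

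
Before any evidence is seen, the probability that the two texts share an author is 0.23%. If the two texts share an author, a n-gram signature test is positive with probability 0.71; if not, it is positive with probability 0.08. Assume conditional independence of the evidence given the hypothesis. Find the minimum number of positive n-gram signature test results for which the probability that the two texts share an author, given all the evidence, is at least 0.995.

Prior odds: 0.0023 ÷ 0.9977 = 23/9977.
Likelihood ratio of a positive = 0.71/0.08 = 8.875.
Target posterior odds = 0.995/0.005 = 199.
Need (23/9977) × 8.875ⁿ ≥ 199, i.e. 8.875ⁿ ≥ 1985423/23.
8.875⁵ ≈55060.7 falls short of 1985423/23 but 8.875⁶ ≈488664 reaches it, so n = 6.

6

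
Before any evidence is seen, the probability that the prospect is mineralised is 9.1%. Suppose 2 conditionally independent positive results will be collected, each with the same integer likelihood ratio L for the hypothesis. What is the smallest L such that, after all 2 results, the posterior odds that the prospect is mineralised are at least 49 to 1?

23

Prior odds = 0.091/0.909 = 91/909.
Target odds = 49.
Need L² ≥ 49 ÷ (91/909) = 6363/13.
22² = 484 < 6363/13 ≤ 529 = 23², so L = 23.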